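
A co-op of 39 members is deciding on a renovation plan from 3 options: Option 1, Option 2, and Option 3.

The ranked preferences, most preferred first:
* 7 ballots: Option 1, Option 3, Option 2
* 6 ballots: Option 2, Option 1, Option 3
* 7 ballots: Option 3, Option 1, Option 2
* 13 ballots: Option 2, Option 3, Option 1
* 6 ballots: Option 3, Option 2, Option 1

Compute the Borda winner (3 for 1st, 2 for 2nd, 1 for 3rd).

Option 3

Option 1: 7×3 + 6×2 + 7×2 + 13×1 + 6×1 = 66
Option 2: 7×1 + 6×3 + 7×1 + 13×3 + 6×2 = 83
Option 3: 7×2 + 6×1 + 7×3 + 13×2 + 6×3 = 85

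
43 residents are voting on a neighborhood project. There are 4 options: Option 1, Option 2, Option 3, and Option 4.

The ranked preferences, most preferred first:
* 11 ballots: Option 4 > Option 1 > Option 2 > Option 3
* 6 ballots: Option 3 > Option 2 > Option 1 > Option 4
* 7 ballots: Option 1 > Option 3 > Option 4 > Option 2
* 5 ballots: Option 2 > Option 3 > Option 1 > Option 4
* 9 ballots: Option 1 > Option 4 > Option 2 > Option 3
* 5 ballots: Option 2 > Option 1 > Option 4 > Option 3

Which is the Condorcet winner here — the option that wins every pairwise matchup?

Option 1 vs Option 2: 27–16
Option 1 vs Option 3: 32–11
Option 1 vs Option 4: 32–11
Option 1 beats every other option.

Option 1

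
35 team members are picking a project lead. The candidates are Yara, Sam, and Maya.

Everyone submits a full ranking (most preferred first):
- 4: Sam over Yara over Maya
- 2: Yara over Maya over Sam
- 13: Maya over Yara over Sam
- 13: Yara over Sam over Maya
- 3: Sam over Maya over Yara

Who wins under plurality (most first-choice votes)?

Yara

First-place votes: Yara 15, Sam 7, Maya 13.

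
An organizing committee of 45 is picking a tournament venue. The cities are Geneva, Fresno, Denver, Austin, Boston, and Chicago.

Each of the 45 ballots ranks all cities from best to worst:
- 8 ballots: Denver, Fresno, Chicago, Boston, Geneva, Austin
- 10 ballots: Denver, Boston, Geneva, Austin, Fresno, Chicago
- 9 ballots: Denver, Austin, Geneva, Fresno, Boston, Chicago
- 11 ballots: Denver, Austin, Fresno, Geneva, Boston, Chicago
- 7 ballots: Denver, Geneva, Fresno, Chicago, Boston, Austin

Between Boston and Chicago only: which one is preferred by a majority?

Boston

Boston is ranked above Chicago on 30 ballots; Chicago above Boston on 15.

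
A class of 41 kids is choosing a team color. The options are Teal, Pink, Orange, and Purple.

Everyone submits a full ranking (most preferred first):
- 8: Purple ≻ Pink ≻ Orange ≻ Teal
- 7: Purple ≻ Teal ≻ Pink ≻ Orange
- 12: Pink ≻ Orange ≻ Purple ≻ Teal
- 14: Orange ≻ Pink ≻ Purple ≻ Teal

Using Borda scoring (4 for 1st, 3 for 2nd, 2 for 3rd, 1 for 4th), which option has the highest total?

Teal: 8×1 + 7×3 + 12×1 + 14×1 = 55
Pink: 8×3 + 7×2 + 12×4 + 14×3 = 128
Orange: 8×2 + 7×1 + 12×3 + 14×4 = 115
Purple: 8×4 + 7×4 + 12×2 + 14×2 = 112

Pink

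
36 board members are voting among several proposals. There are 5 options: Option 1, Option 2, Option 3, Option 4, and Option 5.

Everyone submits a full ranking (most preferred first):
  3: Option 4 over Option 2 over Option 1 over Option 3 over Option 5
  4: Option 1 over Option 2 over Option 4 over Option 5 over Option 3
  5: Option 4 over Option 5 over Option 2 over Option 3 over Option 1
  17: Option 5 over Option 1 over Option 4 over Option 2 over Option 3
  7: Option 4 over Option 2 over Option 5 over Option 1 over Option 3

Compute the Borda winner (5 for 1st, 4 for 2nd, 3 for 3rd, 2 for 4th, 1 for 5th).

Option 4

Option 1: 3×3 + 4×5 + 5×1 + 17×4 + 7×2 = 116
Option 2: 3×4 + 4×4 + 5×3 + 17×2 + 7×4 = 105
Option 3: 3×2 + 4×1 + 5×2 + 17×1 + 7×1 = 44
Option 4: 3×5 + 4×3 + 5×5 + 17×3 + 7×5 = 138
Option 5: 3×1 + 4×2 + 5×4 + 17×5 + 7×3 = 137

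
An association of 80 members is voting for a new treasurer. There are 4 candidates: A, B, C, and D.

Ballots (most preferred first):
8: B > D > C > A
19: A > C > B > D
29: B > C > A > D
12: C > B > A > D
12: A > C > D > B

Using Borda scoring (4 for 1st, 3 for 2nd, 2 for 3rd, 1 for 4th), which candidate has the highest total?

A: 8×1 + 19×4 + 29×2 + 12×2 + 12×4 = 214
B: 8×4 + 19×2 + 29×4 + 12×3 + 12×1 = 234
C: 8×2 + 19×3 + 29×3 + 12×4 + 12×3 = 244
D: 8×3 + 19×1 + 29×1 + 12×1 + 12×2 = 108

C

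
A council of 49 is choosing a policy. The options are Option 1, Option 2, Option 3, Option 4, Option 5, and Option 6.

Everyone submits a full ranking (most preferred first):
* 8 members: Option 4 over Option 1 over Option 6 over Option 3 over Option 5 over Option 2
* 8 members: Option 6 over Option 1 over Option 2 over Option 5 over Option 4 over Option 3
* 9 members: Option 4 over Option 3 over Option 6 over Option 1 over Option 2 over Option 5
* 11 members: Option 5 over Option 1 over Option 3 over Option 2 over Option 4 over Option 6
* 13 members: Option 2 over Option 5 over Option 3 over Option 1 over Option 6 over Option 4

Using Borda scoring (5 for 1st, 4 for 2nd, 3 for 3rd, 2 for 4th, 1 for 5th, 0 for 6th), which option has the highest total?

Option 1: 8×4 + 8×4 + 9×2 + 11×4 + 13×2 = 152
Option 2: 8×0 + 8×3 + 9×1 + 11×2 + 13×5 = 120
Option 3: 8×2 + 8×0 + 9×4 + 11×3 + 13×3 = 124
Option 4: 8×5 + 8×1 + 9×5 + 11×1 + 13×0 = 104
Option 5: 8×1 + 8×2 + 9×0 + 11×5 + 13×4 = 131
Option 6: 8×3 + 8×5 + 9×3 + 11×0 + 13×1 = 104

Option 1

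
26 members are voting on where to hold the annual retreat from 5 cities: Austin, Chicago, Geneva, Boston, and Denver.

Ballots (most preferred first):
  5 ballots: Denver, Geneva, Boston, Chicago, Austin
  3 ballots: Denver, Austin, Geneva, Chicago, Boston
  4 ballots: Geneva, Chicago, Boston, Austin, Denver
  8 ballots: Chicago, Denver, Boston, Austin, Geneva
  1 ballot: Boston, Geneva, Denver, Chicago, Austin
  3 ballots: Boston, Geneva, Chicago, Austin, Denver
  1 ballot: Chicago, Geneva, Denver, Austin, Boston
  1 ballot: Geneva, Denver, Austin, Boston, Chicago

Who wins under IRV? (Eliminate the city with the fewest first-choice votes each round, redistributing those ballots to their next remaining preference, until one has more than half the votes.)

Geneva

Round 1: Austin 0, Chicago 9, Geneva 5, Boston 4, Denver 8. Austin eliminated.
Round 2: Chicago 9, Geneva 5, Boston 4, Denver 8. Boston eliminated.
Round 3: Chicago 9, Geneva 9, Denver 8. Denver eliminated.
Round 4: Chicago 9, Geneva 17. Geneva has a majority (≥14).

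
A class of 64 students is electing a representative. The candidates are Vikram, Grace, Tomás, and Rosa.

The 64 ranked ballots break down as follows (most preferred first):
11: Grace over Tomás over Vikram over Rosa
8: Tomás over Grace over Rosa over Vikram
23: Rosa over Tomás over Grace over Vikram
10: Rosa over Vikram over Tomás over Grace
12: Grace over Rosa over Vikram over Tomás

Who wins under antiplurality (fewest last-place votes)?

Grace

Last-place votes: Vikram 31, Grace 10, Tomás 12, Rosa 11.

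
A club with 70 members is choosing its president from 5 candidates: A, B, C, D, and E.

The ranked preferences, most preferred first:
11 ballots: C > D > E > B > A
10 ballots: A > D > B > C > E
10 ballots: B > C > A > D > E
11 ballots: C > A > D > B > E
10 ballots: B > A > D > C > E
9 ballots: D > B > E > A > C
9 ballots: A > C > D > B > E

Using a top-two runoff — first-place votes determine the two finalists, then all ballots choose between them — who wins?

B

Round 1 first-place votes: A 19, B 20, C 22, D 9, E 0. C and B advance.
Runoff: C is ranked above B on 31 ballots, B above C on 39.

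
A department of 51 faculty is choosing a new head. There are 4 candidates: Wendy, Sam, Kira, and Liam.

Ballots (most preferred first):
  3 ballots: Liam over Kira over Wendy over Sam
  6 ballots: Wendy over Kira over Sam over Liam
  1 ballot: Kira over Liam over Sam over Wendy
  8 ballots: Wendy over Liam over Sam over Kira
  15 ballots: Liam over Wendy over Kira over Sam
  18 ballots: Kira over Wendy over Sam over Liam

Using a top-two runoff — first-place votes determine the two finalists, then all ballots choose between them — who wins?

Round 1 first-place votes: Wendy 14, Sam 0, Kira 19, Liam 18. Kira and Liam advance.
Runoff: Kira is ranked above Liam on 25 ballots, Liam above Kira on 26.

Liam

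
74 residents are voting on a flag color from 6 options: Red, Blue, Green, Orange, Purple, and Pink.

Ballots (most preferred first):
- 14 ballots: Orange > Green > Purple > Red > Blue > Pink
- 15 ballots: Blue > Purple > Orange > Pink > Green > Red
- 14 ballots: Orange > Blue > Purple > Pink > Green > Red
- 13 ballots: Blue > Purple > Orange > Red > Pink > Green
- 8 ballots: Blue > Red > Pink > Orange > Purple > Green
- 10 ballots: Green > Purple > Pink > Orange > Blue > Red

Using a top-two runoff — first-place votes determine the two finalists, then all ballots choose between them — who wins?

Orange

Round 1 first-place votes: Red 0, Blue 36, Green 10, Orange 28, Purple 0, Pink 0. Blue and Orange advance.
Runoff: Blue is ranked above Orange on 36 ballots, Orange above Blue on 38.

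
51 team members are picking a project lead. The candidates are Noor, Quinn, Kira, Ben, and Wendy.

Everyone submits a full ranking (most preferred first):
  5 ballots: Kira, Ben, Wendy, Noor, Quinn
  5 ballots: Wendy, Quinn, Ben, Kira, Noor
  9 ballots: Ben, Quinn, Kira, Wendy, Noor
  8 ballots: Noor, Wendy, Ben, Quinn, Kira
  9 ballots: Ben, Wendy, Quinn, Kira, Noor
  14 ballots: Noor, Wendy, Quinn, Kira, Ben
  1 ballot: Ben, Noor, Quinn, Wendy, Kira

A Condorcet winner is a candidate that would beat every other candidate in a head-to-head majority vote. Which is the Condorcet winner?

Wendy vs Noor: 28–23
Wendy vs Quinn: 41–10
Wendy vs Kira: 37–14
Wendy vs Ben: 27–24
Wendy beats every other candidate.

Wendy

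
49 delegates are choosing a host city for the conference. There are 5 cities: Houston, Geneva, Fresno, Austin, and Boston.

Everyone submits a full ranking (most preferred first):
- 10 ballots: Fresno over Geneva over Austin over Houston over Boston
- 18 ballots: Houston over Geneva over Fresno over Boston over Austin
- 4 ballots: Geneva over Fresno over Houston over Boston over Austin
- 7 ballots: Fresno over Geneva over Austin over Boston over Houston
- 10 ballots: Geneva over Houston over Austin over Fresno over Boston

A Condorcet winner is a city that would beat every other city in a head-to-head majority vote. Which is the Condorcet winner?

Geneva

Geneva vs Houston: 31–18
Geneva vs Fresno: 32–17
Geneva vs Austin: 49–0
Geneva vs Boston: 49–0
Geneva beats every other city.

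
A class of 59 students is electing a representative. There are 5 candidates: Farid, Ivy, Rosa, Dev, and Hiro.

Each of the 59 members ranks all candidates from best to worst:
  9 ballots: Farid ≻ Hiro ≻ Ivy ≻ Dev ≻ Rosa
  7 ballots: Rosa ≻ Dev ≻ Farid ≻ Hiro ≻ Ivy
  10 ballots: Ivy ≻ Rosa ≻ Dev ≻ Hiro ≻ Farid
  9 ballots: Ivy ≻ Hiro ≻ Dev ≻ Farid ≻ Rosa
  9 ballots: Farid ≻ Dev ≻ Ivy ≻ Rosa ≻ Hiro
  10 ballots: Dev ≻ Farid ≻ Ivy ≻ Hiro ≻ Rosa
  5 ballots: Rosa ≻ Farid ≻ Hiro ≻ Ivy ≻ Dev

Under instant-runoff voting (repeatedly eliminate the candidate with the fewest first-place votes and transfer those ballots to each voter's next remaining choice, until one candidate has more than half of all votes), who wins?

Farid

Round 1: Farid 18, Ivy 19, Rosa 12, Dev 10, Hiro 0. Hiro eliminated.
Round 2: Farid 18, Ivy 19, Rosa 12, Dev 10. Dev eliminated.
Round 3: Farid 28, Ivy 19, Rosa 12. Rosa eliminated.
Round 4: Farid 40, Ivy 19. Farid has a majority (≥30).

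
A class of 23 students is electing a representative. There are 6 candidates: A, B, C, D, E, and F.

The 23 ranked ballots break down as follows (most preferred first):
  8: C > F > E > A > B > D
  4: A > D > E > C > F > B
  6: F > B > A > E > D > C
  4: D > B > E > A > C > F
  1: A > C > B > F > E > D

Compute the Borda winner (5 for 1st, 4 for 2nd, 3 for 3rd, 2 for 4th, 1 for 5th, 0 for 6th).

A: 8×2 + 4×5 + 6×3 + 4×2 + 1×5 = 67
B: 8×1 + 4×0 + 6×4 + 4×4 + 1×3 = 51
C: 8×5 + 4×2 + 6×0 + 4×1 + 1×4 = 56
D: 8×0 + 4×4 + 6×1 + 4×5 + 1×0 = 42
E: 8×3 + 4×3 + 6×2 + 4×3 + 1×1 = 61
F: 8×4 + 4×1 + 6×5 + 4×0 + 1×2 = 68

F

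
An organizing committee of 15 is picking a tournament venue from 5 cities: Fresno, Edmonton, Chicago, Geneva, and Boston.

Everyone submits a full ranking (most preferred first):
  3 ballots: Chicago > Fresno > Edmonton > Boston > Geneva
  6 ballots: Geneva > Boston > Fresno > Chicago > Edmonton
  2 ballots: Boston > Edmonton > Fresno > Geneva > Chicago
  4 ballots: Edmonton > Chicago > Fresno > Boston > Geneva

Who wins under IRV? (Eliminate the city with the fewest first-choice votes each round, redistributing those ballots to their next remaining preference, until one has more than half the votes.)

Round 1: Fresno 0, Edmonton 4, Chicago 3, Geneva 6, Boston 2. Fresno eliminated.
Round 2: Edmonton 4, Chicago 3, Geneva 6, Boston 2. Boston eliminated.
Round 3: Edmonton 6, Chicago 3, Geneva 6. Chicago eliminated.
Round 4: Edmonton 9, Geneva 6. Edmonton has a majority (≥8).

Edmonton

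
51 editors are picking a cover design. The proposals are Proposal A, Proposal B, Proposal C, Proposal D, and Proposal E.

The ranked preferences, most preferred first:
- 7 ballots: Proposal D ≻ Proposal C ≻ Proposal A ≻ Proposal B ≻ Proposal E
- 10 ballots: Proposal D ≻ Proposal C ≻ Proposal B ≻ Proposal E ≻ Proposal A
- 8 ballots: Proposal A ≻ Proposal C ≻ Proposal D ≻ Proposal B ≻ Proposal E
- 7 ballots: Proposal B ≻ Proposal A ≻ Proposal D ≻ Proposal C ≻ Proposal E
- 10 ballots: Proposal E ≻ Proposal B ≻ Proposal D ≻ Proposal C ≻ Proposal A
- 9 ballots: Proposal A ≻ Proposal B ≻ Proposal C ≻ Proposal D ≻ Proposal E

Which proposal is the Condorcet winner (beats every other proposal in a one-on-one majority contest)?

Proposal B

Proposal B vs Proposal A: 27–24
Proposal B vs Proposal C: 26–25
Proposal B vs Proposal D: 26–25
Proposal B vs Proposal E: 41–10
Proposal B beats every other proposal.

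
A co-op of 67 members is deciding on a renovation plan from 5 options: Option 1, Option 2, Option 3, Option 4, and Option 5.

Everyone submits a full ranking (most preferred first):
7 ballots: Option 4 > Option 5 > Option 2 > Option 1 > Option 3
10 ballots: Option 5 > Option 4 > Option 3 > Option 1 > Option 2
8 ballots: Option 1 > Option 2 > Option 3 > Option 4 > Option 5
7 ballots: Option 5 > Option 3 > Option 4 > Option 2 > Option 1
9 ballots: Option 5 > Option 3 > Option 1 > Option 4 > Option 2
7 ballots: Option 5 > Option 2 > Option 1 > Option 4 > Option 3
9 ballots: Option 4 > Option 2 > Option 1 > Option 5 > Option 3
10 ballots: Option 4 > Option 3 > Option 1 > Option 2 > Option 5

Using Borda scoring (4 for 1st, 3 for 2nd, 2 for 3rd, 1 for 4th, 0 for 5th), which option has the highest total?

Option 4

Option 1: 7×1 + 10×1 + 8×4 + 7×0 + 9×2 + 7×2 + 9×2 + 10×2 = 119
Option 2: 7×2 + 10×0 + 8×3 + 7×1 + 9×0 + 7×3 + 9×3 + 10×1 = 103
Option 3: 7×0 + 10×2 + 8×2 + 7×3 + 9×3 + 7×0 + 9×0 + 10×3 = 114
Option 4: 7×4 + 10×3 + 8×1 + 7×2 + 9×1 + 7×1 + 9×4 + 10×4 = 172
Option 5: 7×3 + 10×4 + 8×0 + 7×4 + 9×4 + 7×4 + 9×1 + 10×0 = 162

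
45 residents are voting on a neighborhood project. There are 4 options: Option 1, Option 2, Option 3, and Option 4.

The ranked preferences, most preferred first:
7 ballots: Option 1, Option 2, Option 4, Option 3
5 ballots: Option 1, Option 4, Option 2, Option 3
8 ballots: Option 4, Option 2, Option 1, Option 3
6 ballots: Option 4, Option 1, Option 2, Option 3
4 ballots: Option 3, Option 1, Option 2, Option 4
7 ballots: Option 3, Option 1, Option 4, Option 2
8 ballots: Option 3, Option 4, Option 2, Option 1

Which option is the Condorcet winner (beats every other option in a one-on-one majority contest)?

Option 1 vs Option 2: 29–16
Option 1 vs Option 3: 26–19
Option 1 vs Option 4: 23–22
Option 1 beats every other option.

Option 1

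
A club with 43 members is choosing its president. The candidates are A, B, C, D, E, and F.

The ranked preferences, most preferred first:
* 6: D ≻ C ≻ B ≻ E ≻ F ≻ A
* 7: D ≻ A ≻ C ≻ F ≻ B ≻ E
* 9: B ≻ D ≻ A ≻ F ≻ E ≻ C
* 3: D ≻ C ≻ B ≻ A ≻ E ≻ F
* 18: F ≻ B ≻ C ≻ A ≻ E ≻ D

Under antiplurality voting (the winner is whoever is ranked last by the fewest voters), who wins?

Last-place votes: A 6, B 0, C 9, D 18, E 7, F 3.

B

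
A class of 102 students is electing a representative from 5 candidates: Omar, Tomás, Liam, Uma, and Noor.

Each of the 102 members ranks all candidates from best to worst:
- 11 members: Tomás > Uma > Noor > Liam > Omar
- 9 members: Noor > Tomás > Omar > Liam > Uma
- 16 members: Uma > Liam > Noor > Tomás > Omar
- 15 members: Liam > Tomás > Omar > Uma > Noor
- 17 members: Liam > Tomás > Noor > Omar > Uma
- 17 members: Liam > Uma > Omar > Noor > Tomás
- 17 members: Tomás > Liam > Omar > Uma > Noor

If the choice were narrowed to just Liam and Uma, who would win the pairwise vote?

Liam is ranked above Uma on 75 ballots; Uma above Liam on 27.

Liam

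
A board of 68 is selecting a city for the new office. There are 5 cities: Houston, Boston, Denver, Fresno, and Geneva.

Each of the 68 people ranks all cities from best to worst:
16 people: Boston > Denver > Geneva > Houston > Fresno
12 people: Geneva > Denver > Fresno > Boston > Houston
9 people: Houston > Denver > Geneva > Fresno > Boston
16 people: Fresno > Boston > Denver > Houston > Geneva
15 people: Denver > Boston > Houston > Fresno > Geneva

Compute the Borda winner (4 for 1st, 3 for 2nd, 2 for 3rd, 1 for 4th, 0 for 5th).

Houston: 16×1 + 12×0 + 9×4 + 16×1 + 15×2 = 98
Boston: 16×4 + 12×1 + 9×0 + 16×3 + 15×3 = 169
Denver: 16×3 + 12×3 + 9×3 + 16×2 + 15×4 = 203
Fresno: 16×0 + 12×2 + 9×1 + 16×4 + 15×1 = 112
Geneva: 16×2 + 12×4 + 9×2 + 16×0 + 15×0 = 98

Denver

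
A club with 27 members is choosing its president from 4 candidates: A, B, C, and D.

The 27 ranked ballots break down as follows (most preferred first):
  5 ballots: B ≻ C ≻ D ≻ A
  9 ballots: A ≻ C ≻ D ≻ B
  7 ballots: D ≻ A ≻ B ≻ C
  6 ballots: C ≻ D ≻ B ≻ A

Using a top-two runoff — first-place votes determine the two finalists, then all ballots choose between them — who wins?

Round 1 first-place votes: A 9, B 5, C 6, D 7. A and D advance.
Runoff: A is ranked above D on 9 ballots, D above A on 18.

D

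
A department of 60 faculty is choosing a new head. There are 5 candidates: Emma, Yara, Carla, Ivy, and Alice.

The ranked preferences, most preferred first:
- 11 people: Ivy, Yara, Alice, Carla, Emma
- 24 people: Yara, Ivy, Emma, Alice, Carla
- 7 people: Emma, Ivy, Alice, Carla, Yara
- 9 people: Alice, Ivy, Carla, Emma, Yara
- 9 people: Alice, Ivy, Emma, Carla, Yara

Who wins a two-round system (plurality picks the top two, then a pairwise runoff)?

Round 1 first-place votes: Emma 7, Yara 24, Carla 0, Ivy 11, Alice 18. Yara and Alice advance.
Runoff: Yara is ranked above Alice on 35 ballots, Alice above Yara on 25.

Yara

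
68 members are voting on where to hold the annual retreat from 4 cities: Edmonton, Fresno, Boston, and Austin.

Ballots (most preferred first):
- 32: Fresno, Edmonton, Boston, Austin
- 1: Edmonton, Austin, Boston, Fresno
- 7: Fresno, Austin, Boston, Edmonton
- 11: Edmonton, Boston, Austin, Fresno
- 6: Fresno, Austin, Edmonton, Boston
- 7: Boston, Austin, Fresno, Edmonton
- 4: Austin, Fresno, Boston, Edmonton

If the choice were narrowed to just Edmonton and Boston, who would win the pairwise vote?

Edmonton

Edmonton is ranked above Boston on 50 ballots; Boston above Edmonton on 18.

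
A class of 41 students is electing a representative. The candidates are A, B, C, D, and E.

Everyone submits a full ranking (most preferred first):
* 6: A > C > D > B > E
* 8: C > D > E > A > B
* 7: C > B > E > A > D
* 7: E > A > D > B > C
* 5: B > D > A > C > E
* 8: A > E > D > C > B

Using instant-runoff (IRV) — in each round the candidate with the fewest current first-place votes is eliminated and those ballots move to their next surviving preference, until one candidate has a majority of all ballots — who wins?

A

Round 1: A 14, B 5, C 15, D 0, E 7. D eliminated.
Round 2: A 14, B 5, C 15, E 7. B eliminated.
Round 3: A 19, C 15, E 7. E eliminated.
Round 4: A 26, C 15. A has a majority (≥21).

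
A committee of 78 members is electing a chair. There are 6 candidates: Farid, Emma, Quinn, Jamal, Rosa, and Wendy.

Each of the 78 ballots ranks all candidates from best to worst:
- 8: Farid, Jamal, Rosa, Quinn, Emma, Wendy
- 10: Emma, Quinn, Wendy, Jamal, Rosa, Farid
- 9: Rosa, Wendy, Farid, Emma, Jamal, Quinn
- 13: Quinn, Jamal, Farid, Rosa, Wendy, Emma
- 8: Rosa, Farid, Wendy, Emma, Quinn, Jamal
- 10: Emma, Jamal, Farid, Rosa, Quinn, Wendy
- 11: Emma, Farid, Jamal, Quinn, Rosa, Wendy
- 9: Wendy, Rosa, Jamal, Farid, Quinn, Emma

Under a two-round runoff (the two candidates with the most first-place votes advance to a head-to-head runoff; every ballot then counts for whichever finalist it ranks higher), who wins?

Round 1 first-place votes: Farid 8, Emma 31, Quinn 13, Jamal 0, Rosa 17, Wendy 9. Emma and Rosa advance.
Runoff: Emma is ranked above Rosa on 31 ballots, Rosa above Emma on 47.

Rosa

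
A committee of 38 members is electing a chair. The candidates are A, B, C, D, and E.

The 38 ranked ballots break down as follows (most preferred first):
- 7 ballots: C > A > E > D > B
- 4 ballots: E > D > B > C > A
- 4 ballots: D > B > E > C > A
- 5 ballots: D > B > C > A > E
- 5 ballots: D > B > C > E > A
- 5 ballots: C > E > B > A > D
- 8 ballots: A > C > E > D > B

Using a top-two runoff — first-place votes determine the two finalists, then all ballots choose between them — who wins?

Round 1 first-place votes: A 8, B 0, C 12, D 14, E 4. D and C advance.
Runoff: D is ranked above C on 18 ballots, C above D on 20.

C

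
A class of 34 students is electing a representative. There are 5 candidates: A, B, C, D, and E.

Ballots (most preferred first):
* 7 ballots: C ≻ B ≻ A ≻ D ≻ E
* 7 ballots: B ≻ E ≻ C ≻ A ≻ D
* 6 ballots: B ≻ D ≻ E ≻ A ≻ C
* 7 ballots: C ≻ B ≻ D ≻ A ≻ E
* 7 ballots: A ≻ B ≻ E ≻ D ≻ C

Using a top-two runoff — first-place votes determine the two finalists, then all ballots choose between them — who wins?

Round 1 first-place votes: A 7, B 13, C 14, D 0, E 0. C and B advance.
Runoff: C is ranked above B on 14 ballots, B above C on 20.

B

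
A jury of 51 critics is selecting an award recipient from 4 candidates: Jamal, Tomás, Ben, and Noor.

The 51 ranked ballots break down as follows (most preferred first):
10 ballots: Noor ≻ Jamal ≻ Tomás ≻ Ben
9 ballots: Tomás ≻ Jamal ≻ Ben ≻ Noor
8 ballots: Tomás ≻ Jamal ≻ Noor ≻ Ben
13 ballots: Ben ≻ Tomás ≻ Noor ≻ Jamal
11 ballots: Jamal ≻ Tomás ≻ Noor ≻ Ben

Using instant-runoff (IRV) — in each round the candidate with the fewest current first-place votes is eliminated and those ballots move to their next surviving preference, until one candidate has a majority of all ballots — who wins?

Tomás

Round 1: Jamal 11, Tomás 17, Ben 13, Noor 10. Noor eliminated.
Round 2: Jamal 21, Tomás 17, Ben 13. Ben eliminated.
Round 3: Jamal 21, Tomás 30. Tomás has a majority (≥26).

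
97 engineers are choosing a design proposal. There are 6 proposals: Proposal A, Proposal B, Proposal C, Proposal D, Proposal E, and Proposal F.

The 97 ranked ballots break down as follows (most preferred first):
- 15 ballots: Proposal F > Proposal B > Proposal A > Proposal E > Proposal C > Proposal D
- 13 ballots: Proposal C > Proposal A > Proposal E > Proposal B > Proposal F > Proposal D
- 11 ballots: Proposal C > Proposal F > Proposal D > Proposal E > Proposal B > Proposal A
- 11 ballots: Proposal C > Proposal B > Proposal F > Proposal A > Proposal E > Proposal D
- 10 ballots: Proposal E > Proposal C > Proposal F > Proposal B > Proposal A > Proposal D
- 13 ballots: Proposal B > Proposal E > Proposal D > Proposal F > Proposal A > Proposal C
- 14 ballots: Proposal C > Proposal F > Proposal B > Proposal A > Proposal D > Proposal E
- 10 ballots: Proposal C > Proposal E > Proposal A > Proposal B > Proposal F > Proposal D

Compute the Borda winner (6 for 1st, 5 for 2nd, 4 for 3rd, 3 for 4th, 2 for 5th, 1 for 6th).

Proposal A: 15×4 + 13×5 + 11×1 + 11×3 + 10×2 + 13×2 + 14×3 + 10×4 = 297
Proposal B: 15×5 + 13×3 + 11×2 + 11×5 + 10×3 + 13×6 + 14×4 + 10×3 = 385
Proposal C: 15×2 + 13×6 + 11×6 + 11×6 + 10×5 + 13×1 + 14×6 + 10×6 = 447
Proposal D: 15×1 + 13×1 + 11×4 + 11×1 + 10×1 + 13×4 + 14×2 + 10×1 = 183
Proposal E: 15×3 + 13×4 + 11×3 + 11×2 + 10×6 + 13×5 + 14×1 + 10×5 = 341
Proposal F: 15×6 + 13×2 + 11×5 + 11×4 + 10×4 + 13×3 + 14×5 + 10×2 = 384

Proposal C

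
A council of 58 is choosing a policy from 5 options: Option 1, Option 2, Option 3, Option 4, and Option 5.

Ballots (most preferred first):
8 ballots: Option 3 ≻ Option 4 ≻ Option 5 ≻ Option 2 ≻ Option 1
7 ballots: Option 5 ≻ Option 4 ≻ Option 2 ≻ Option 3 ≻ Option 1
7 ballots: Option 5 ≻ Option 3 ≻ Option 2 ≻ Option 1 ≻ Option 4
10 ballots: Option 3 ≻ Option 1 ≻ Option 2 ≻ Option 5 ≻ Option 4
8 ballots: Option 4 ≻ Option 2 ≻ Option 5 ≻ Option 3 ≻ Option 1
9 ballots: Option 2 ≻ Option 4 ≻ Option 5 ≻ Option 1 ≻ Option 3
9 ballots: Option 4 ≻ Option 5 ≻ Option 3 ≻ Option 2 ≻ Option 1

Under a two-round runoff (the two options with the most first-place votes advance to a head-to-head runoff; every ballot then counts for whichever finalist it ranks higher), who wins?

Round 1 first-place votes: Option 1 0, Option 2 9, Option 3 18, Option 4 17, Option 5 14. Option 3 and Option 4 advance.
Runoff: Option 3 is ranked above Option 4 on 25 ballots, Option 4 above Option 3 on 33.

Option 4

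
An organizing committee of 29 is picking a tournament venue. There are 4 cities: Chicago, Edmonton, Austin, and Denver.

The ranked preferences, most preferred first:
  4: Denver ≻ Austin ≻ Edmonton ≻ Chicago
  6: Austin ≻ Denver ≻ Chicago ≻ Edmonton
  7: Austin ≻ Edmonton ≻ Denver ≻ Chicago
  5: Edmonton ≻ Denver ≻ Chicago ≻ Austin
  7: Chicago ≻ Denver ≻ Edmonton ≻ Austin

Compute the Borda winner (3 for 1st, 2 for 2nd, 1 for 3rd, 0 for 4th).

Chicago: 4×0 + 6×1 + 7×0 + 5×1 + 7×3 = 32
Edmonton: 4×1 + 6×0 + 7×2 + 5×3 + 7×1 = 40
Austin: 4×2 + 6×3 + 7×3 + 5×0 + 7×0 = 47
Denver: 4×3 + 6×2 + 7×1 + 5×2 + 7×2 = 55

Denver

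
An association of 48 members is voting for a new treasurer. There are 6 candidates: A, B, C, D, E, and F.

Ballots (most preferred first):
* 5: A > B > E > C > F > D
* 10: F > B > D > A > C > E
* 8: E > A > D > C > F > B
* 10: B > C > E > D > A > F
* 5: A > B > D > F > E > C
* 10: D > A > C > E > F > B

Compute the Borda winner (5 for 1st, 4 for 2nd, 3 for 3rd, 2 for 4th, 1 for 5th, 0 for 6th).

A

A: 5×5 + 10×2 + 8×4 + 10×1 + 5×5 + 10×4 = 152
B: 5×4 + 10×4 + 8×0 + 10×5 + 5×4 + 10×0 = 130
C: 5×2 + 10×1 + 8×2 + 10×4 + 5×0 + 10×3 = 106
D: 5×0 + 10×3 + 8×3 + 10×2 + 5×3 + 10×5 = 139
E: 5×3 + 10×0 + 8×5 + 10×3 + 5×1 + 10×2 = 110
F: 5×1 + 10×5 + 8×1 + 10×0 + 5×2 + 10×1 = 83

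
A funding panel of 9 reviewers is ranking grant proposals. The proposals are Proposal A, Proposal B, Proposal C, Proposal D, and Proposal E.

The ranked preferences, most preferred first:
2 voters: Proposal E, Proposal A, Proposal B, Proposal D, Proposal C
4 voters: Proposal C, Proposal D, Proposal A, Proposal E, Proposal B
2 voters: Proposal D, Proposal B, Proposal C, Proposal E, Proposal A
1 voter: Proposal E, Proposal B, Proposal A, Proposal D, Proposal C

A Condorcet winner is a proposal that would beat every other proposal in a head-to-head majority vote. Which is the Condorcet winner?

Proposal D

Proposal D vs Proposal A: 6–3
Proposal D vs Proposal B: 6–3
Proposal D vs Proposal C: 5–4
Proposal D vs Proposal E: 6–3
Proposal D beats every other proposal.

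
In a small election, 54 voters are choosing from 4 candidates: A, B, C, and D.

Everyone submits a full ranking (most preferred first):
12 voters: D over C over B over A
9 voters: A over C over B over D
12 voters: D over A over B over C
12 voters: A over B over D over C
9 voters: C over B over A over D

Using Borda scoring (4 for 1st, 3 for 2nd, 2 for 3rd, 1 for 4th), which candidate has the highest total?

A: 12×1 + 9×4 + 12×3 + 12×4 + 9×2 = 150
B: 12×2 + 9×2 + 12×2 + 12×3 + 9×3 = 129
C: 12×3 + 9×3 + 12×1 + 12×1 + 9×4 = 123
D: 12×4 + 9×1 + 12×4 + 12×2 + 9×1 = 138

A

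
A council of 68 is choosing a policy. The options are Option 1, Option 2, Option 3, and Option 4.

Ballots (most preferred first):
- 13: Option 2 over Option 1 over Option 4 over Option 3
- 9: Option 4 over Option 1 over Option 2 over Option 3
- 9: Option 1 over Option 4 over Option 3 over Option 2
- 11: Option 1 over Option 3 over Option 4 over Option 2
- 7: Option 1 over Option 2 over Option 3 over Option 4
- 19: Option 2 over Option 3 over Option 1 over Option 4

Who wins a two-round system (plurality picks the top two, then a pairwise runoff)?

Round 1 first-place votes: Option 1 27, Option 2 32, Option 3 0, Option 4 9. Option 2 and Option 1 advance.
Runoff: Option 2 is ranked above Option 1 on 32 ballots, Option 1 above Option 2 on 36.

Option 1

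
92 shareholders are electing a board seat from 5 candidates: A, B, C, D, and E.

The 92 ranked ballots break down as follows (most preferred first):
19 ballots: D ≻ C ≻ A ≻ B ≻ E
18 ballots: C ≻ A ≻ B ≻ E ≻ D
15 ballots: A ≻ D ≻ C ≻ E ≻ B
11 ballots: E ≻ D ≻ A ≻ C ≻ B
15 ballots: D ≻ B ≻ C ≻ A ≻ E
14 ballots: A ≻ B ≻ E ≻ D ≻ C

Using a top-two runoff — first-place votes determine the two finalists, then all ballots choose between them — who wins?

Round 1 first-place votes: A 29, B 0, C 18, D 34, E 11. D and A advance.
Runoff: D is ranked above A on 45 ballots, A above D on 47.

A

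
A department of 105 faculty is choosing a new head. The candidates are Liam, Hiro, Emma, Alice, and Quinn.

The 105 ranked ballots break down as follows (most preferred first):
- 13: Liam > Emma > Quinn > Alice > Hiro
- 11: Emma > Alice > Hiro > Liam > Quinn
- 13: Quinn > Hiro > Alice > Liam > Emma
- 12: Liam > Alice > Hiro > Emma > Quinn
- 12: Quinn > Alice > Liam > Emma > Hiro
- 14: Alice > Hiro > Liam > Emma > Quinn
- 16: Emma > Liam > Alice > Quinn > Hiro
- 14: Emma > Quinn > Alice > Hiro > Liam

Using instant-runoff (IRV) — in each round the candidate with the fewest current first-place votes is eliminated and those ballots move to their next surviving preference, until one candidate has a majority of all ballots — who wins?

Liam

Round 1: Liam 25, Hiro 0, Emma 41, Alice 14, Quinn 25. Hiro eliminated.
Round 2: Liam 25, Emma 41, Alice 14, Quinn 25. Alice eliminated.
Round 3: Liam 39, Emma 41, Quinn 25. Quinn eliminated.
Round 4: Liam 64, Emma 41. Liam has a majority (≥53).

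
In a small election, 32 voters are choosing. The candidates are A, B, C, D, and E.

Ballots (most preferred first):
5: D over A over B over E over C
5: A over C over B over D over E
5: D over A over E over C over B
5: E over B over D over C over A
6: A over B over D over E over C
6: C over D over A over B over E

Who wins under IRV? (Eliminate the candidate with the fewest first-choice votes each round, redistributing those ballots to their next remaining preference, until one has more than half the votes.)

Round 1: A 11, B 0, C 6, D 10, E 5. B eliminated.
Round 2: A 11, C 6, D 10, E 5. E eliminated.
Round 3: A 11, C 6, D 15. C eliminated.
Round 4: A 11, D 21. D has a majority (≥17).

D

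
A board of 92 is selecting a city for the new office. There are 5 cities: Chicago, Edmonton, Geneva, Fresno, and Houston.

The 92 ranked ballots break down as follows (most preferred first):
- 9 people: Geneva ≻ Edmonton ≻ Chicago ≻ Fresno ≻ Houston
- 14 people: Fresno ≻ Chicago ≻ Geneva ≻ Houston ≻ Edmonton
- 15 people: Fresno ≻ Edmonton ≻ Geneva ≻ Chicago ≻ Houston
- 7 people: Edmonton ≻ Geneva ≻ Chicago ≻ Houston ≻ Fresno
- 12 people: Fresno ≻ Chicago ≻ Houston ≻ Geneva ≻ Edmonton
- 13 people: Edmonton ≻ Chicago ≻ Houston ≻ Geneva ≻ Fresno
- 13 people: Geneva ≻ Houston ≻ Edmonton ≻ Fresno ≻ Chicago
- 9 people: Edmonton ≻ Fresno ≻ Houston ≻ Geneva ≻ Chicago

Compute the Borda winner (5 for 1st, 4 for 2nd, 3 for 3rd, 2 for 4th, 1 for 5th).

Chicago: 9×3 + 14×4 + 15×2 + 7×3 + 12×4 + 13×4 + 13×1 + 9×1 = 256
Edmonton: 9×4 + 14×1 + 15×4 + 7×5 + 12×1 + 13×5 + 13×3 + 9×5 = 306
Geneva: 9×5 + 14×3 + 15×3 + 7×4 + 12×2 + 13×2 + 13×5 + 9×2 = 293
Fresno: 9×2 + 14×5 + 15×5 + 7×1 + 12×5 + 13×1 + 13×2 + 9×4 = 305
Houston: 9×1 + 14×2 + 15×1 + 7×2 + 12×3 + 13×3 + 13×4 + 9×3 = 220

Edmonton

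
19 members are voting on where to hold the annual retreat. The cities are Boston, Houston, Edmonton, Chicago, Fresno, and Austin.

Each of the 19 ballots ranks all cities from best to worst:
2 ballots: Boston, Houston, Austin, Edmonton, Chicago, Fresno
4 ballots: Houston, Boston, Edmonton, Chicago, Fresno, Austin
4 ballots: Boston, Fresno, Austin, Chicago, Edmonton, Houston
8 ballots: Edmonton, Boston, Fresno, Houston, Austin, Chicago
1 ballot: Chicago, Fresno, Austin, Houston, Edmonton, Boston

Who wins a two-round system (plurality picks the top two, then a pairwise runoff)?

Boston

Round 1 first-place votes: Boston 6, Houston 4, Edmonton 8, Chicago 1, Fresno 0, Austin 0. Edmonton and Boston advance.
Runoff: Edmonton is ranked above Boston on 9 ballots, Boston above Edmonton on 10.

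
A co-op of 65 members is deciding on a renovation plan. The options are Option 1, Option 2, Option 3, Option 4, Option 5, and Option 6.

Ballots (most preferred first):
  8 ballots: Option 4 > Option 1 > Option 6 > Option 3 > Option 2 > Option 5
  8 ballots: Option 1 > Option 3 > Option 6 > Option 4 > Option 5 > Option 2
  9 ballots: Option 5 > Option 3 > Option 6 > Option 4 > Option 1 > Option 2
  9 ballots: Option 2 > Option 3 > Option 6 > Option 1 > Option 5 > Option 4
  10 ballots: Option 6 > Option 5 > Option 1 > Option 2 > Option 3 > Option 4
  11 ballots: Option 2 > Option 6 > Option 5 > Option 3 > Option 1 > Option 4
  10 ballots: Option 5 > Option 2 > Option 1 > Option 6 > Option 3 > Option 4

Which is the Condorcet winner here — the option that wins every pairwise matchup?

Option 6

Option 6 vs Option 1: 39–26
Option 6 vs Option 2: 35–30
Option 6 vs Option 3: 39–26
Option 6 vs Option 4: 57–8
Option 6 vs Option 5: 46–19
Option 6 beats every other option.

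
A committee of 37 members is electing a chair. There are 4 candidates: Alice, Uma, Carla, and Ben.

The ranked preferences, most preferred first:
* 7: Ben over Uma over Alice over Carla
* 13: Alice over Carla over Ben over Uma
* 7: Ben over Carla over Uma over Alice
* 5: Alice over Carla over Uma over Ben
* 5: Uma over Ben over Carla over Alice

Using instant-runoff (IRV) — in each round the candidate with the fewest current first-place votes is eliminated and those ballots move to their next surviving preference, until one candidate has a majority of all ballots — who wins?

Ben

Round 1: Alice 18, Uma 5, Carla 0, Ben 14. Carla eliminated.
Round 2: Alice 18, Uma 5, Ben 14. Uma eliminated.
Round 3: Alice 18, Ben 19. Ben has a majority (≥19).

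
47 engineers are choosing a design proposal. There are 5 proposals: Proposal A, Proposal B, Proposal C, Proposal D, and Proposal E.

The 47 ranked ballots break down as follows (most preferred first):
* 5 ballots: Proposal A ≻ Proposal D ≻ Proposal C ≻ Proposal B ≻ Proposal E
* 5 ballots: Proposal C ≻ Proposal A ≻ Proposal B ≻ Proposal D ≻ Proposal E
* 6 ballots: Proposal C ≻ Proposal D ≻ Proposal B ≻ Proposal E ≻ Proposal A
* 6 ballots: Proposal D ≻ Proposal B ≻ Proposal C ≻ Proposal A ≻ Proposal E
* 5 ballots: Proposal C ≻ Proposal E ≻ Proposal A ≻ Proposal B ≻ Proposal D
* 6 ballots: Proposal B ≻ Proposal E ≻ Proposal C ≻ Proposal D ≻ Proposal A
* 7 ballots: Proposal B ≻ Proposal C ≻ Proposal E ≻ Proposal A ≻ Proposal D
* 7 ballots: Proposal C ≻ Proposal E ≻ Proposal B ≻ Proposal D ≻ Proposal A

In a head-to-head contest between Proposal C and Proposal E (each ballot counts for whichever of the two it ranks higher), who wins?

Proposal C is ranked above Proposal E on 41 ballots; Proposal E above Proposal C on 6.

Proposal C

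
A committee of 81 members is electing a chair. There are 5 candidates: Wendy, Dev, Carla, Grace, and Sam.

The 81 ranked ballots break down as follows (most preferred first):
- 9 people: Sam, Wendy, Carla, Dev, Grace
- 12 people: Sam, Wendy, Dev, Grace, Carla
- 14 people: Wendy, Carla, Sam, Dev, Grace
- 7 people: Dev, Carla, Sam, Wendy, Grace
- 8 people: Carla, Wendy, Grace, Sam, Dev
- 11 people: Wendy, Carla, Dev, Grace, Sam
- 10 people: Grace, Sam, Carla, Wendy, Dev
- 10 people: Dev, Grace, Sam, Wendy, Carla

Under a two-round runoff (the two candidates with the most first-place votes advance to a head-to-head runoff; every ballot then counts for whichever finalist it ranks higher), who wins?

Sam

Round 1 first-place votes: Wendy 25, Dev 17, Carla 8, Grace 10, Sam 21. Wendy and Sam advance.
Runoff: Wendy is ranked above Sam on 33 ballots, Sam above Wendy on 48.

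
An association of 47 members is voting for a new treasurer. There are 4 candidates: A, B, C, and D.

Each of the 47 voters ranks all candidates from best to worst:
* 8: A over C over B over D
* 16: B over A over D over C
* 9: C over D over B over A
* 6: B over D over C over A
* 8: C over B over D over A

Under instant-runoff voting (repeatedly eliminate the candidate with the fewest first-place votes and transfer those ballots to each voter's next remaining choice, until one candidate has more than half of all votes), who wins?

C

Round 1: A 8, B 22, C 17, D 0. D eliminated.
Round 2: A 8, B 22, C 17. A eliminated.
Round 3: B 22, C 25. C has a majority (≥24).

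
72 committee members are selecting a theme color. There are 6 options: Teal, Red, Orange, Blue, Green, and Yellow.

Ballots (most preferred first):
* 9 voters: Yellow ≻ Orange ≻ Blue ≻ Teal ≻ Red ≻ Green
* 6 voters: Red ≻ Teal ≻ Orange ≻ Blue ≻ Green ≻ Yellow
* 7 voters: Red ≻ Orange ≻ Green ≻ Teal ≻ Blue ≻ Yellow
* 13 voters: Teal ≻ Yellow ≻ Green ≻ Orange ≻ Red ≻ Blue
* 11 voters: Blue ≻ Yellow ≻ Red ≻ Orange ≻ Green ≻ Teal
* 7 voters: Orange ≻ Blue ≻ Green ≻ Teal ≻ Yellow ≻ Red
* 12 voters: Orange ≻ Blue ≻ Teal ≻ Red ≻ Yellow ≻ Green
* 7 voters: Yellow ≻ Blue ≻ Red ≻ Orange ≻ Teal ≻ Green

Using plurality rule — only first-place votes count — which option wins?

First-place votes: Teal 13, Red 13, Orange 19, Blue 11, Green 0, Yellow 16.

Orange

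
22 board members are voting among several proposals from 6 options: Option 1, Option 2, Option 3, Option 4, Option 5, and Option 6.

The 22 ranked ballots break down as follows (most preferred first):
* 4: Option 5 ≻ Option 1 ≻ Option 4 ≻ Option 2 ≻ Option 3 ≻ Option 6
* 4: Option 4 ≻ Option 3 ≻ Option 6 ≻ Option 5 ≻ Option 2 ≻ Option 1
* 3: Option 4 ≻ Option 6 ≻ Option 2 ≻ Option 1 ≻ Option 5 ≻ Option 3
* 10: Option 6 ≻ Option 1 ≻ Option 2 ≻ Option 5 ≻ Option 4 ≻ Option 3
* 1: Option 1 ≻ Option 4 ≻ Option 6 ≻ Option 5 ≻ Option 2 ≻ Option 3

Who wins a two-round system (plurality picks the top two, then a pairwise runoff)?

Round 1 first-place votes: Option 1 1, Option 2 0, Option 3 0, Option 4 7, Option 5 4, Option 6 10. Option 6 and Option 4 advance.
Runoff: Option 6 is ranked above Option 4 on 10 ballots, Option 4 above Option 6 on 12.

Option 4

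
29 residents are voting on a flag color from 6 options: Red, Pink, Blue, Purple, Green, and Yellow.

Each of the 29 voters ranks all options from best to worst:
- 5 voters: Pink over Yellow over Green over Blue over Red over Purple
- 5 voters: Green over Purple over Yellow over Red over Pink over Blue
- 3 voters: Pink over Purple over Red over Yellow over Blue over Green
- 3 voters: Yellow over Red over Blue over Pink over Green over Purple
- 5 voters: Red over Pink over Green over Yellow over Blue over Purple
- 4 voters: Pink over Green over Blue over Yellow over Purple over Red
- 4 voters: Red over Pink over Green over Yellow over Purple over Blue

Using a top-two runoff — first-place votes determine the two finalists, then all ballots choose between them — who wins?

Round 1 first-place votes: Red 9, Pink 12, Blue 0, Purple 0, Green 5, Yellow 3. Pink and Red advance.
Runoff: Pink is ranked above Red on 12 ballots, Red above Pink on 17.

Red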